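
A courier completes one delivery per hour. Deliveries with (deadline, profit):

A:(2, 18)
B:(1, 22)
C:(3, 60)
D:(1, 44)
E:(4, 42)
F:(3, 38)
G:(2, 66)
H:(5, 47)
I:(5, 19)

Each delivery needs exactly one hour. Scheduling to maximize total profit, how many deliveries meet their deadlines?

5

Profit order: G=66 C=60 H=47 D=44 E=42 F=38 B=22 I=19 A=18
Assign: G→slot 2, C→slot 3, H→slot 5, D→slot 1, E→slot 4, F skipped, B skipped, I skipped, A skipped.
Slots: [1:D] [2:G] [3:C] [4:E] [5:H]
5 of 9 scheduled.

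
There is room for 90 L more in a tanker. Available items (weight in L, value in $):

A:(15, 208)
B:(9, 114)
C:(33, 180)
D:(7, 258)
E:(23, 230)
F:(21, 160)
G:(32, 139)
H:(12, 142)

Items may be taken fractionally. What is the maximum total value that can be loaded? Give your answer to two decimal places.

1128.36

Greedy by value/weight ratio, highest first.
Order: D (258/7=36.86) > A (208/15=13.87) > B (114/9=12.67) > H (142/12=11.83) > E (230/23=10.00) > F (160/21=7.62) > C (180/33=5.45) > G (139/32=4.34)
Fill: take D (7 @ 258) → take A (15 @ 208) → take B (9 @ 114) → take H (12 @ 142) → take E (23 @ 230) → take F (21 @ 160) → take 3/33 of C → 16.36; 90/90 used.
Total value = 1128.36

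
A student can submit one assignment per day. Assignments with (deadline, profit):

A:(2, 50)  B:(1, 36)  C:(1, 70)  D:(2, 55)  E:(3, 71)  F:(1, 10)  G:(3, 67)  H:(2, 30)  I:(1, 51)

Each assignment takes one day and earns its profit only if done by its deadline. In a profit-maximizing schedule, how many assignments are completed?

3

Take jobs in profit order; each goes to the latest open slot no later than its deadline.
By profit: E(d3,71), C(d1,70), G(d3,67), D(d2,55), I(d1,51), A(d2,50), B(d1,36), H(d2,30), F(d1,10)
E→slot 3; C→slot 1; G→slot 2; D skipped; I skipped; A skipped; B skipped; H skipped; F skipped.
3 of 9 scheduled.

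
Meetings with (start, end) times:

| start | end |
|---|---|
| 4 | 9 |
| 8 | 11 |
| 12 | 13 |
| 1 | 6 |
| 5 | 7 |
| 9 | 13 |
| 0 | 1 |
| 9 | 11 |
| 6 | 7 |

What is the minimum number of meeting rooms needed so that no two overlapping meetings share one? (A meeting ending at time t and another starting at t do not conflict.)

3

The answer is the maximum number of intervals overlapping at any instant.
Events (time:±→running): 0:+→1 1:-→0 1:+→1 4:+→2 5:+→3 … peak 3.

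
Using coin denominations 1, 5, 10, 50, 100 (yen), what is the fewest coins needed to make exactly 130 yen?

130 − 1×100→30 − 3×10→0
Total coins = 1 + 3 = 4

4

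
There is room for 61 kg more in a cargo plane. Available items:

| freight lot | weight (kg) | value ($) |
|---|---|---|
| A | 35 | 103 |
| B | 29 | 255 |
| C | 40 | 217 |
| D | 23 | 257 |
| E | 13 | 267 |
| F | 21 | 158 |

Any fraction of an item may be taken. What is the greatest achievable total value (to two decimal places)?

Sort by value per unit weight and fill in that order.
Ratios (sorted): E 20.54, D 11.17, B 8.79, F 7.52, C 5.42, A 2.94
take E (13 @ 267); take D (23 @ 257); take 25/29 of B → 219.83. Capacity used 61/61.
Total value = 743.83

743.83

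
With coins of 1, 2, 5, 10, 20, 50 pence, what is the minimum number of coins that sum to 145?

Use the largest denomination that fits, subtract, and repeat.
145 − 2×50→45 − 2×20→5 − 1×5→0
Total coins = 2 + 2 + 1 = 5

5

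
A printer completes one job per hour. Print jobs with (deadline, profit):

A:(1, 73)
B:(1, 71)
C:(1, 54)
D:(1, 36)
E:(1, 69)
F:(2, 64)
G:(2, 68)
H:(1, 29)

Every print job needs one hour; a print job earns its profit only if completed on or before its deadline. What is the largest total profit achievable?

Take jobs in profit order; each goes to the latest open slot no later than its deadline.
Profit order: A=73 B=71 E=69 G=68 F=64 C=54 D=36 H=29
Assign: A→slot 1, B skipped, E skipped, G→slot 2, F skipped, C skipped, D skipped, H skipped.
Slots: [1:A] [2:G]
Profit = 73 + 68 = 141

141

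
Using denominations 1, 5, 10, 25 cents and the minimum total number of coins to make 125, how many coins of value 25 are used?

Use the largest denomination that fits, subtract, and repeat.
125 − 5×25→0
Count of 25: 5

5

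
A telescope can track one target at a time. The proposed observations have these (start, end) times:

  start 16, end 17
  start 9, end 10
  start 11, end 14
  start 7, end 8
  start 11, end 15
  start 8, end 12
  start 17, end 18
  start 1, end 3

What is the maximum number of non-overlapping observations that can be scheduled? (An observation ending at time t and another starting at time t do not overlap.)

By end time: (1,3), (7,8), (9,10), (8,12), (11,14), (11,15), (16,17), (17,18).
Pick (1,3); next start ≥ 3 → (7,8); next start ≥ 8 → (9,10); next start ≥ 10 → (11,14); next start ≥ 14 → (16,17); next start ≥ 17 → (17,18).
Selected 6 observations.

6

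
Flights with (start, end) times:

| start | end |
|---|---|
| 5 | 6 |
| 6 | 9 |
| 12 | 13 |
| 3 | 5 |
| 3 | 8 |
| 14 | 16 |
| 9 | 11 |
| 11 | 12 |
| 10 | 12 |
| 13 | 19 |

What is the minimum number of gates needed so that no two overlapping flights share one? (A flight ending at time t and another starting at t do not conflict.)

starts: [3, 3, 5, 6, 9, 10, 11, 12, 13, 14]
ends:   [5, 6, 8, 9, 11, 12, 12, 13, 16, 19]
s3→1 s3→2  — peak 2.

2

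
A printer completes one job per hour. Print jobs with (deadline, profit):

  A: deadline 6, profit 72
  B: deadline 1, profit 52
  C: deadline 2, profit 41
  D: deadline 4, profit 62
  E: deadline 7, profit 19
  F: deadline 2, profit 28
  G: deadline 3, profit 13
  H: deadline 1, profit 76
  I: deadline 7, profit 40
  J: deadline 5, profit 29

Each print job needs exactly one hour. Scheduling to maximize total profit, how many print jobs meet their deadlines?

Take jobs in profit order; each goes to the latest open slot no later than its deadline.
Profit order: H=76 A=72 D=62 B=52 C=41 I=40 J=29 F=28 E=19 G=13
Assign: H→slot 1, A→slot 6, D→slot 4, B skipped, C→slot 2, I→slot 7, J→slot 5, F skipped, E→slot 3, G skipped.
Slots: [1:H] [2:C] [3:E] [4:D] [5:J] [6:A] [7:I]
7 of 10 scheduled.

7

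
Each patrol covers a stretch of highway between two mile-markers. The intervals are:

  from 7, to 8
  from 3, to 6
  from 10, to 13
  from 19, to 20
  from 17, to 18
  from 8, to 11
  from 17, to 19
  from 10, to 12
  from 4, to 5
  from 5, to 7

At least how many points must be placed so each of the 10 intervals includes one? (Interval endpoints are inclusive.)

By right end: [4,5]  [3,6]  [5,7]  [7,8]  [8,11]  [10,12]  [10,13]  [17,18]  [17,19]  [19,20]
[4,5] uncovered → point at 5; [7,8] uncovered → point at 8; [10,12] uncovered → point at 12; [17,18] uncovered → point at 18; [19,20] uncovered → point at 20.
Points: 5, 8, 12, 18, 20 (5 total).

5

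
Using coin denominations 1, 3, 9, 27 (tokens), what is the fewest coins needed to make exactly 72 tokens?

Use the largest denomination that fits, subtract, and repeat.
72 − 2×27→18 − 2×9→0
Total coins = 2 + 2 = 4

4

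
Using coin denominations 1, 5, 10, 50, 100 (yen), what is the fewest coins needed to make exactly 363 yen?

8

363 = 3×100 + 1×50 + 1×10 + 3×1
Total coins = 3 + 1 + 1 + 3 = 8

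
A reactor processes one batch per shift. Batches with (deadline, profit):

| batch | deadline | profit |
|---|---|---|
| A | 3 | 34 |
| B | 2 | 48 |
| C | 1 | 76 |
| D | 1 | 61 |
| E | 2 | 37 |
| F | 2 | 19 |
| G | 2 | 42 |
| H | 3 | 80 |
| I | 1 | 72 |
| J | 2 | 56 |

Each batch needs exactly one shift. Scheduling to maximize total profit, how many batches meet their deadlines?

3

Sort by profit descending; place each in the latest free slot ≤ its deadline.
By profit: H(d3,80), C(d1,76), I(d1,72), D(d1,61), J(d2,56), B(d2,48), G(d2,42), E(d2,37), A(d3,34), F(d2,19)
H→slot 3; C→slot 1; I skipped; D skipped; J→slot 2; B skipped; G skipped; E skipped; A skipped; F skipped.
3 of 10 scheduled.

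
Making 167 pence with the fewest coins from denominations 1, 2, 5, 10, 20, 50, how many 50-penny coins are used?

3

167 − 3×50→17 − 1×10→7 − 1×5→2 − 1×2→0
Count of 50: 3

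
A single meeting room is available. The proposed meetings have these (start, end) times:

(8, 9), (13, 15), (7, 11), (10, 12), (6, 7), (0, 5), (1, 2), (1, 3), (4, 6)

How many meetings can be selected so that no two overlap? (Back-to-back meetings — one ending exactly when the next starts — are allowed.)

6

Greedy by earliest finish: after sorting by end time, pick each interval compatible with the last pick.
By end time: (1,2), (1,3), (0,5), (4,6), (6,7), (8,9), (7,11), (10,12), (13,15).
Pick (1,2); next start ≥ 2 → (4,6); next start ≥ 6 → (6,7); next start ≥ 7 → (8,9); next start ≥ 9 → (10,12); next start ≥ 12 → (13,15).
Selected 6 meetings.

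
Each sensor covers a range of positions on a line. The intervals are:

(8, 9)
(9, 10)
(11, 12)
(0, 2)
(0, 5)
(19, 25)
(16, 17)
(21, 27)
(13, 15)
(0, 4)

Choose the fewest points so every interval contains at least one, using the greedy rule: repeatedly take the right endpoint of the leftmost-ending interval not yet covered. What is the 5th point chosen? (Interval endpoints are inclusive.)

17

Process intervals by earliest right end; each time one isn't hit yet, stab at its right endpoint.
Sorted: [0,2] [0,4] [0,5] [8,9] [9,10] [11,12] [13,15] [16,17] [19,25] [21,27]
{[0,2],[0,4],[0,5]} hit by 2; {[8,9],[9,10]} hit by 9; {[11,12]} hit by 12; {[13,15]} hit by 15; {[16,17]} hit by 17; {[19,25],[21,27]} hit by 25.
Points: 2, 9, 12, 15, 17, 25 (6 total).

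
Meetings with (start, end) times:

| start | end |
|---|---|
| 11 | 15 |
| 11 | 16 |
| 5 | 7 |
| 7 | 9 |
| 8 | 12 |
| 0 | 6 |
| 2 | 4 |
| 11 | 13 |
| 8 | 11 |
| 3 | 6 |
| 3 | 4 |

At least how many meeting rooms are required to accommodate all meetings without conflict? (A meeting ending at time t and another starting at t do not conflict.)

4

The answer is the maximum number of intervals overlapping at any instant.
starts: [0, 2, 3, 3, 5, 7, 8, 8, 11, 11, 11]
ends:   [4, 4, 6, 6, 7, 9, 11, 12, 13, 15, 16]
s0→1 s2→2 s3→3 s3→4  — peak 4.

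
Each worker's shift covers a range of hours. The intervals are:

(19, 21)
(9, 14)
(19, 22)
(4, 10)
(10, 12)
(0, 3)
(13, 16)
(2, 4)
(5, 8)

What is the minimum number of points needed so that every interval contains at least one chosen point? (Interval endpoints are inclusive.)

5

Process intervals by earliest right end; each time one isn't hit yet, stab at its right endpoint.
By right end: [0,3]  [2,4]  [5,8]  [4,10]  [10,12]  [9,14]  [13,16]  [19,21]  [19,22]
[0,3] uncovered → point at 3; [5,8] uncovered → point at 8; [10,12] uncovered → point at 12; [13,16] uncovered → point at 16; [19,21] uncovered → point at 21.
Points: 3, 8, 12, 16, 21 (5 total).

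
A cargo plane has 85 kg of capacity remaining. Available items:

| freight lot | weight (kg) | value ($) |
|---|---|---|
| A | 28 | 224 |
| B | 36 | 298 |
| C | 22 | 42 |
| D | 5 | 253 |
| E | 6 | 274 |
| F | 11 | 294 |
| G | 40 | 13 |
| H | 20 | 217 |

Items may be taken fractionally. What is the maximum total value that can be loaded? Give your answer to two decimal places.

1392.00

Sort by value per unit weight and fill in that order.
Ratios (sorted): D 50.60, E 45.67, F 26.73, H 10.85, B 8.28, A 8.00, C 1.91, G 0.33
take D (5 @ 253); take E (6 @ 274); take F (11 @ 294); take H (20 @ 217); take B (36 @ 298); take 7/28 of A → 56.00. Capacity used 85/85.
Total value = 1392.00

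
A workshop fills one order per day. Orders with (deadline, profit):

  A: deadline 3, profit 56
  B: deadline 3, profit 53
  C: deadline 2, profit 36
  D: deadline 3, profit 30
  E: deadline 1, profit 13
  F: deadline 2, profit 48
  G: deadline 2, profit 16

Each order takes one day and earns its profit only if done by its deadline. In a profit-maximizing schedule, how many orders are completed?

3

Profit order: A=56 B=53 F=48 C=36 D=30 G=16 E=13
Assign: A→slot 3, B→slot 2, F→slot 1, C skipped, D skipped, G skipped, E skipped.
Slots: [1:F] [2:B] [3:A]
3 of 7 scheduled.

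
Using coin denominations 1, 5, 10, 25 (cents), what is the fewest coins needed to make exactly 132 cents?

Greedy: take as many of the largest coin as possible, then repeat with the remainder.
132 − 5×25→7 − 1×5→2 − 2×1→0
Total coins = 5 + 1 + 2 = 8

8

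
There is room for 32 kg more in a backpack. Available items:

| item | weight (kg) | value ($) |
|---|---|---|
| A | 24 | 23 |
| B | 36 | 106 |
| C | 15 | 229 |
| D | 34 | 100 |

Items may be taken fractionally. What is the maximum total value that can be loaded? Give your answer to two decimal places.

279.06

Sort by value per unit weight and fill in that order.
Ratios (sorted): C 15.27, B 2.94, D 2.94, A 0.96
take C (15 @ 229); take 17/36 of B → 50.06. Capacity used 32/32.
Total value = 279.06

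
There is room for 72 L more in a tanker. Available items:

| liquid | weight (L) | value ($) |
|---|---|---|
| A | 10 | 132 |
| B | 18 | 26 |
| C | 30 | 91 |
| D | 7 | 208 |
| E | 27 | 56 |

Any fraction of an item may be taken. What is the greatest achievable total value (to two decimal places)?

Order: D (208/7=29.71) > A (132/10=13.20) > C (91/30=3.03) > E (56/27=2.07) > B (26/18=1.44)
Fill: take D (7 @ 208) → take A (10 @ 132) → take C (30 @ 91) → take 25/27 of E → 51.85; 72/72 used.
Total value = 482.85

482.85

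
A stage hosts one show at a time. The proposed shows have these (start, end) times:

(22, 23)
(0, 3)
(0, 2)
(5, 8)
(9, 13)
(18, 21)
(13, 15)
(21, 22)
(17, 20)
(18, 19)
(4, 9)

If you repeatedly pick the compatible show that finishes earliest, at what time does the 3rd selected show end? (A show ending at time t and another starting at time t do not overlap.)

By end time: (0,2), (0,3), (5,8), (4,9), (9,13), (13,15), (18,19), (17,20), (18,21), (21,22), (22,23).
Pick (0,2); next start ≥ 2 → (5,8); next start ≥ 8 → (9,13); next start ≥ 13 → (13,15); next start ≥ 15 → (18,19); next start ≥ 19 → (21,22); next start ≥ 22 → (22,23).
Selected: (0,2) (5,8) (9,13) (13,15) (18,19) (21,22) (22,23)

13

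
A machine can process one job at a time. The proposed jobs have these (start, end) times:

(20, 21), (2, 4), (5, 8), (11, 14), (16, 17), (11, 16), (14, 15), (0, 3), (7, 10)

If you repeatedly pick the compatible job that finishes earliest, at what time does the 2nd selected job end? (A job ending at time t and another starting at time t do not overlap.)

8

Order by finish time; keep every interval that doesn't clash with the previous kept one.
By end time: (0,3), (2,4), (5,8), (7,10), (11,14), (14,15), (11,16), (16,17), (20,21).
Pick (0,3); next start ≥ 3 → (5,8); next start ≥ 8 → (11,14); next start ≥ 14 → (14,15); next start ≥ 15 → (16,17); next start ≥ 17 → (20,21).
Selected: (0,3) (5,8) (11,14) (14,15) (16,17) (20,21)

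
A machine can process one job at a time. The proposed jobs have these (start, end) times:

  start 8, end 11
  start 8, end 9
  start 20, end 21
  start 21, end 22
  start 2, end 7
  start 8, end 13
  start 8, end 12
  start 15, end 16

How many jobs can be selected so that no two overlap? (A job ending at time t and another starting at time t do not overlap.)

5

Greedy by earliest finish: after sorting by end time, pick each interval compatible with the last pick.
Sorted by end: (2,7)  (8,9)  (8,11)  (8,12)  (8,13)  (15,16)  (20,21)  (21,22)
take (2,7); take (8,9); skip (8,11); skip (8,13); take (15,16); take (20,21); take (21,22).
Selected 5 jobs.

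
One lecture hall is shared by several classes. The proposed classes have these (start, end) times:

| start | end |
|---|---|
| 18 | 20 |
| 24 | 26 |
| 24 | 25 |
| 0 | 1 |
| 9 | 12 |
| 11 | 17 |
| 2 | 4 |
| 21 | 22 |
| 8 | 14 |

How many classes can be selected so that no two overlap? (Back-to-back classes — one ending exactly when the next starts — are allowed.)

Sort by end time and greedily take each interval whose start is ≥ the last chosen end.
By end time: (0,1), (2,4), (9,12), (8,14), (11,17), (18,20), (21,22), (24,25), (24,26).
Pick (0,1); next start ≥ 1 → (2,4); next start ≥ 4 → (9,12); next start ≥ 12 → (18,20); next start ≥ 20 → (21,22); next start ≥ 22 → (24,25).
Selected 6 classes.

6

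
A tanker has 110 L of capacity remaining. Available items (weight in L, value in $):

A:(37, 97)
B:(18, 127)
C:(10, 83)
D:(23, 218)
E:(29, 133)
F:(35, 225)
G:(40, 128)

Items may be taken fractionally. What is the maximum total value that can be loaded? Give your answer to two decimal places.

763.07

Order: D (218/23=9.48) > C (83/10=8.30) > B (127/18=7.06) > F (225/35=6.43) > E (133/29=4.59) > G (128/40=3.20) > A (97/37=2.62)
Fill: take D (23 @ 218) → take C (10 @ 83) → take B (18 @ 127) → take F (35 @ 225) → take 24/29 of E → 110.07; 110/110 used.
Total value = 763.07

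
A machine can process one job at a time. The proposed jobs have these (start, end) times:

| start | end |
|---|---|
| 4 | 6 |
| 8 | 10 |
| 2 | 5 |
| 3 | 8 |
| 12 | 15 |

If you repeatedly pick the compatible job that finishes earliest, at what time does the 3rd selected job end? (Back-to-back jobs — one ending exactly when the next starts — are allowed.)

Greedy by earliest finish: after sorting by end time, pick each interval compatible with the last pick.
By end time: (2,5), (4,6), (3,8), (8,10), (12,15).
Pick (2,5); next start ≥ 5 → (8,10); next start ≥ 10 → (12,15).
Selected: (2,5) (8,10) (12,15)

15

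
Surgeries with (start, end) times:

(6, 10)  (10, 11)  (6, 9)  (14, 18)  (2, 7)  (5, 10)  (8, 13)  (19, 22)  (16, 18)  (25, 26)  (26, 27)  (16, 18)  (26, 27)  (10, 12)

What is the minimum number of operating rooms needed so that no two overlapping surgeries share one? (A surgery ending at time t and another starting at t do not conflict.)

The answer is the maximum number of intervals overlapping at any instant.
Events (time:±→running): 2:+→1 5:+→2 6:+→3 6:+→4 … peak 4.

4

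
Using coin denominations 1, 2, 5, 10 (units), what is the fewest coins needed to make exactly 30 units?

3

Greedy: take as many of the largest coin as possible, then repeat with the remainder.
30 − 3×10→0
Total coins = 3 = 3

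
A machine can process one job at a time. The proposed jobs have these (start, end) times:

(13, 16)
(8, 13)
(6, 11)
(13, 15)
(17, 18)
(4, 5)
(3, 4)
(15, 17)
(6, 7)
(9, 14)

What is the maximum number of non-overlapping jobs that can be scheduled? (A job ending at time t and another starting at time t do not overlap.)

7

Greedy by earliest finish: after sorting by end time, pick each interval compatible with the last pick.
By end time: (3,4), (4,5), (6,7), (6,11), (8,13), (9,14), (13,15), (13,16), (15,17), (17,18).
Pick (3,4); next start ≥ 4 → (4,5); next start ≥ 5 → (6,7); next start ≥ 7 → (8,13); next start ≥ 13 → (13,15); next start ≥ 15 → (15,17); next start ≥ 17 → (17,18).
Selected 7 jobs.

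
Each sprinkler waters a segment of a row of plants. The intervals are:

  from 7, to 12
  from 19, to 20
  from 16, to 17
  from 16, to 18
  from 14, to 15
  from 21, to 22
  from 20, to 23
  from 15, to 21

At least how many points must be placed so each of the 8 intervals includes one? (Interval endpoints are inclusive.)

5

Sorted: [7,12] [14,15] [16,17] [16,18] [19,20] [15,21] [21,22] [20,23]
{[7,12]} hit by 12; {[14,15]} hit by 15; {[16,17],[16,18]} hit by 17; {[19,20],[15,21]} hit by 20; {[21,22],[20,23]} hit by 22.
Points: 12, 15, 17, 20, 22 (5 total).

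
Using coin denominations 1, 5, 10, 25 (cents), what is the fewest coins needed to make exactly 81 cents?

81 − 3×25→6 − 1×5→1 − 1×1→0
Total coins = 3 + 1 + 1 = 5

5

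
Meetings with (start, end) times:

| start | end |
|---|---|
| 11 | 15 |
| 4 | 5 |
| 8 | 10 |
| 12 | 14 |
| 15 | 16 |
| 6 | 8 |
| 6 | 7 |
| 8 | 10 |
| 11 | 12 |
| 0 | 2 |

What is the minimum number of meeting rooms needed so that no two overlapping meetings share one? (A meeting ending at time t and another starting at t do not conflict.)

starts: [0, 4, 6, 6, 8, 8, 11, 11, 12, 15]
ends:   [2, 5, 7, 8, 10, 10, 12, 14, 15, 16]
s0→1 e2→0 s4→1 e5→0 s6→1 s6→2  — peak 2.

2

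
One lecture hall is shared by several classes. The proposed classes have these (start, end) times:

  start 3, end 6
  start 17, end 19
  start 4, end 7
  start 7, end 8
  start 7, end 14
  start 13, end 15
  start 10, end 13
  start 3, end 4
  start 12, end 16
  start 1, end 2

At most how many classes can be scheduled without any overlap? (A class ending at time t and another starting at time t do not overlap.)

7

By end time: (1,2), (3,4), (3,6), (4,7), (7,8), (10,13), (7,14), (13,15), (12,16), (17,19).
Pick (1,2); next start ≥ 2 → (3,4); next start ≥ 4 → (4,7); next start ≥ 7 → (7,8); next start ≥ 8 → (10,13); next start ≥ 13 → (13,15); next start ≥ 15 → (17,19).
Selected 7 classes.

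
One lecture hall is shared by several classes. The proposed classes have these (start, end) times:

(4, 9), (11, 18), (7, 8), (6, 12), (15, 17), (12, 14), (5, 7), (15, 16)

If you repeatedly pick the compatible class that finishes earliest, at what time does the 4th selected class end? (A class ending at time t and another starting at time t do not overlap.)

16

Sorted by end: (5,7)  (7,8)  (4,9)  (6,12)  (12,14)  (15,16)  (15,17)  (11,18)
take (5,7); take (7,8); skip (6,12); take (12,14); take (15,16).
Selected: (5,7) (7,8) (12,14) (15,16)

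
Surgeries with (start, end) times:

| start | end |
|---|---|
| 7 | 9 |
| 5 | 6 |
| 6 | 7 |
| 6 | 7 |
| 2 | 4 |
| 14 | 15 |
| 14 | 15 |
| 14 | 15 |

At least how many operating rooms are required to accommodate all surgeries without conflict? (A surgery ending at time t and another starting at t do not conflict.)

Count concurrent intervals with a sweep; the peak is the room count.
Events (time:±→running): 2:+→1 4:-→0 5:+→1 6:-→0 6:+→1 6:+→2 7:-→1 7:-→0 7:+→1 9:-→0 14:+→1 14:+→2 14:+→3 … peak 3.

3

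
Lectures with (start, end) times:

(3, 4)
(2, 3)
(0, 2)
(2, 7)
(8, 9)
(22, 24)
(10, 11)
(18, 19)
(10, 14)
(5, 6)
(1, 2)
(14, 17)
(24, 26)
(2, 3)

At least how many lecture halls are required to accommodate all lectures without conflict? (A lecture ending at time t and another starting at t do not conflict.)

3

Events (time:±→running): 0:+→1 1:+→2 2:-→1 2:-→0 2:+→1 2:+→2 2:+→3 … peak 3.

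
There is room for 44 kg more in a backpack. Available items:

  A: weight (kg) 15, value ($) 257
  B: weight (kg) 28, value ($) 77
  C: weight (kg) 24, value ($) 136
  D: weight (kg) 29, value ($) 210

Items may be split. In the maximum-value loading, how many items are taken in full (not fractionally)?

2

Greedy by value/weight ratio, highest first.
Ratios (sorted): A 17.13, D 7.24, C 5.67, B 2.75
take A (15 @ 257); take D (29 @ 210). Capacity used 44/44.
2 item(s) taken whole.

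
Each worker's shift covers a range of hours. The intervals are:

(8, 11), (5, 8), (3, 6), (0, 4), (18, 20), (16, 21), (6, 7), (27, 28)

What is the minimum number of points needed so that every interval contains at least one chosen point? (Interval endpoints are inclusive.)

5

Sort by right endpoint; whenever an interval is uncovered, place a point at its right end.
Sorted: [0,4] [3,6] [6,7] [5,8] [8,11] [18,20] [16,21] [27,28]
{[0,4],[3,6]} hit by 4; {[6,7],[5,8]} hit by 7; {[8,11]} hit by 11; {[18,20],[16,21]} hit by 20; {[27,28]} hit by 28.
Points: 4, 7, 11, 20, 28 (5 total).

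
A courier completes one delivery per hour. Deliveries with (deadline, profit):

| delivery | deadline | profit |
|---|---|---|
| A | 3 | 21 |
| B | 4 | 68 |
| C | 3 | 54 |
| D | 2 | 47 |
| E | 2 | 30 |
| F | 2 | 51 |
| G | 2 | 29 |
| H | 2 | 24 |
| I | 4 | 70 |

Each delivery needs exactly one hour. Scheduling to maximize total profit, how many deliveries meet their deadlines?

4

By profit: I(d4,70), B(d4,68), C(d3,54), F(d2,51), D(d2,47), E(d2,30), G(d2,29), H(d2,24), A(d3,21)
I→slot 4; B→slot 3; C→slot 2; F→slot 1; D skipped; E skipped; G skipped; H skipped; A skipped.
4 of 9 scheduled.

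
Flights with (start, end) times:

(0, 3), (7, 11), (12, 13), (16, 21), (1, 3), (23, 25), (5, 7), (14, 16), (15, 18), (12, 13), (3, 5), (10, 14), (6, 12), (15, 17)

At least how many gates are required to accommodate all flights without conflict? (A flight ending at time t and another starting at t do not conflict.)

starts: [0, 1, 3, 5, 6, 7, 10, 12, 12, 14, 15, 15, 16, 23]
ends:   [3, 3, 5, 7, 11, 12, 13, 13, 14, 16, 17, 18, 21, 25]
s0→1 s1→2 e3→1 e3→0 s3→1 e5→0 s5→1 s6→2 e7→1 s7→2 s10→3  — peak 3.

3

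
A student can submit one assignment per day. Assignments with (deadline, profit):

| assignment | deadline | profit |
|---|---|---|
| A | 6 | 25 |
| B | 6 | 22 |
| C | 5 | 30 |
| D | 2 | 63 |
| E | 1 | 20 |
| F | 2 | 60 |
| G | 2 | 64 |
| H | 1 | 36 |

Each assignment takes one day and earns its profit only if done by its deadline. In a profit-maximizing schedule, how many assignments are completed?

Profit order: G=64 D=63 F=60 H=36 C=30 A=25 B=22 E=20
Assign: G→slot 2, D→slot 1, F skipped, H skipped, C→slot 5, A→slot 6, B→slot 4, E skipped.
Slots: [1:D] [2:G] [4:B] [5:C] [6:A]
5 of 8 scheduled.

5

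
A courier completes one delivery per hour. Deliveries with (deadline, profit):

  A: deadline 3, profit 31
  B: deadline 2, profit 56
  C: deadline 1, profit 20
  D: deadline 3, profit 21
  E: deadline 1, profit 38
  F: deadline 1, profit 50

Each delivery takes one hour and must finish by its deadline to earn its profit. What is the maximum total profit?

Sort by profit descending; place each in the latest free slot ≤ its deadline.
By profit: B(d2,56), F(d1,50), E(d1,38), A(d3,31), D(d3,21), C(d1,20)
B→slot 2; F→slot 1; E skipped; A→slot 3; D skipped; C skipped.
Profit = 50 + 56 + 31 = 137

137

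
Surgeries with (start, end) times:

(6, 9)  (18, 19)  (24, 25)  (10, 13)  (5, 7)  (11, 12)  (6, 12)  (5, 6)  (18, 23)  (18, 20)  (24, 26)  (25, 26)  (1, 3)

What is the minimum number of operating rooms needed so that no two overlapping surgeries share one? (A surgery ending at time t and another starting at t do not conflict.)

Count concurrent intervals with a sweep; the peak is the room count.
starts: [1, 5, 5, 6, 6, 10, 11, 18, 18, 18, 24, 24, 25]
ends:   [3, 6, 7, 9, 12, 12, 13, 19, 20, 23, 25, 26, 26]
s1→1 e3→0 s5→1 s5→2 e6→1 s6→2 s6→3  — peak 3.

3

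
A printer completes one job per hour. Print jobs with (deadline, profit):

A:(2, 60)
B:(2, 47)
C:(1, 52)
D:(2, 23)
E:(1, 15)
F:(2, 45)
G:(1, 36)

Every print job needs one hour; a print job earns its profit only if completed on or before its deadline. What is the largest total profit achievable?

112

Profit order: A=60 C=52 B=47 F=45 G=36 D=23 E=15
Assign: A→slot 2, C→slot 1, B skipped, F skipped, G skipped, D skipped, E skipped.
Slots: [1:C] [2:A]
Profit = 52 + 60 = 112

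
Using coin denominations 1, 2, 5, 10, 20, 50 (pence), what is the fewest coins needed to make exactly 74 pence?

4

74 − 1×50→24 − 1×20→4 − 2×2→0
Total coins = 1 + 1 + 2 = 4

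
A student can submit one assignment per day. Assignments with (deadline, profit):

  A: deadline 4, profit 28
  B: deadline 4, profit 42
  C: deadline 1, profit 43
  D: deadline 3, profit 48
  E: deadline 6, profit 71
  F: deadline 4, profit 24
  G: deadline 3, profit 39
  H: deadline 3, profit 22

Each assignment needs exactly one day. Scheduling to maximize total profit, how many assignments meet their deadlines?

Take jobs in profit order; each goes to the latest open slot no later than its deadline.
By profit: E(d6,71), D(d3,48), C(d1,43), B(d4,42), G(d3,39), A(d4,28), F(d4,24), H(d3,22)
E→slot 6; D→slot 3; C→slot 1; B→slot 4; G→slot 2; A skipped; F skipped; H skipped.
5 of 8 scheduled.

5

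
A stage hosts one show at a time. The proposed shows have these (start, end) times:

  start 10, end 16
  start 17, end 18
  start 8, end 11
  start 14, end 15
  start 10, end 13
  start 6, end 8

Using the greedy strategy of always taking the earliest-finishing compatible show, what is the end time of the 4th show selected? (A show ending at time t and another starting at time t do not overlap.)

Greedy by earliest finish: after sorting by end time, pick each interval compatible with the last pick.
Sorted by end: (6,8)  (8,11)  (10,13)  (14,15)  (10,16)  (17,18)
take (6,8); take (8,11); skip (10,13); take (14,15); take (17,18).
Selected: (6,8) (8,11) (14,15) (17,18)

18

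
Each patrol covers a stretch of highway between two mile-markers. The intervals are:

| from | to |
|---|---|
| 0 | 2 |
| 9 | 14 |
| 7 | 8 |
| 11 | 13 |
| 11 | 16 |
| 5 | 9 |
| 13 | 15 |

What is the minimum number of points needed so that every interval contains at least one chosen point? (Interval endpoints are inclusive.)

3

By right end: [0,2]  [7,8]  [5,9]  [11,13]  [9,14]  [13,15]  [11,16]
[0,2] uncovered → point at 2; [7,8] uncovered → point at 8; [11,13] uncovered → point at 13.
Points: 2, 8, 13 (3 total).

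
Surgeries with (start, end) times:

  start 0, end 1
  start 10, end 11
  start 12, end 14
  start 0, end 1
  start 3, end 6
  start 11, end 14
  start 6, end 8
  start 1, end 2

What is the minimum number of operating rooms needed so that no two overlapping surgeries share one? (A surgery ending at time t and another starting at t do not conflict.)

The answer is the maximum number of intervals overlapping at any instant.
Events (time:±→running): 0:+→1 0:+→2 … peak 2.

2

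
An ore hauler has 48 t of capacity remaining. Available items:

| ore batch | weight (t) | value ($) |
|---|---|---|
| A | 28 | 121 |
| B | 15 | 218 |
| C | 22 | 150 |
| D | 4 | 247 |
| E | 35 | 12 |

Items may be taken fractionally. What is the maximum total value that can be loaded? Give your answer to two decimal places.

645.25

Sort by value per unit weight and fill in that order.
Order: D (247/4=61.75) > B (218/15=14.53) > C (150/22=6.82) > A (121/28=4.32) > E (12/35=0.34)
Fill: take D (4 @ 247) → take B (15 @ 218) → take C (22 @ 150) → take 7/28 of A → 30.25; 48/48 used.
Total value = 645.25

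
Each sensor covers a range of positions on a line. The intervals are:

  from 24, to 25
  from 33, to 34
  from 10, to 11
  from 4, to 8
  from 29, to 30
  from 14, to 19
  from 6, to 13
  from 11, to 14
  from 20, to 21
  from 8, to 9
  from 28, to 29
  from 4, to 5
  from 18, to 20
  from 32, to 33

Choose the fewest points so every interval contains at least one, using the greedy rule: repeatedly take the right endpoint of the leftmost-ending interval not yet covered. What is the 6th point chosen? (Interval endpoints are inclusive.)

25

Sorted: [4,5] [4,8] [8,9] [10,11] [6,13] [11,14] [14,19] [18,20] [20,21] [24,25] [28,29] [29,30] [32,33] [33,34]
{[4,5],[4,8]} hit by 5; {[8,9]} hit by 9; {[10,11],[6,13],[11,14]} hit by 11; {[14,19],[18,20]} hit by 19; {[20,21]} hit by 21; {[24,25]} hit by 25; {[28,29],[29,30]} hit by 29; {[32,33],[33,34]} hit by 33.
Points: 5, 9, 11, 19, 21, 25, 29, 33 (8 total).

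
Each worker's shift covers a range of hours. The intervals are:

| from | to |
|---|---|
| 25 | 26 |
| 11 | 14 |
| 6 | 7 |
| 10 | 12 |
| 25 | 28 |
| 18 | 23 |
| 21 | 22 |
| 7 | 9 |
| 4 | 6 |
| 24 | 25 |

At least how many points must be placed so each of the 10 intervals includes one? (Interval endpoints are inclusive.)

5

By right end: [4,6]  [6,7]  [7,9]  [10,12]  [11,14]  [21,22]  [18,23]  [24,25]  [25,26]  [25,28]
[4,6] uncovered → point at 6; [7,9] uncovered → point at 9; [10,12] uncovered → point at 12; [21,22] uncovered → point at 22; [24,25] uncovered → point at 25.
Points: 6, 9, 12, 22, 25 (5 total).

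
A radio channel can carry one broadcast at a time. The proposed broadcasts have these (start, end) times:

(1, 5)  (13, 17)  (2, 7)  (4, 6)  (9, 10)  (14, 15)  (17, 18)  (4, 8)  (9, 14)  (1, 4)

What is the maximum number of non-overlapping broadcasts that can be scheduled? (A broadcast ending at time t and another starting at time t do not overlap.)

5

Sorted by end: (1,4)  (1,5)  (4,6)  (2,7)  (4,8)  (9,10)  (9,14)  (14,15)  (13,17)  (17,18)
take (1,4); skip (1,5); take (4,6); skip (2,7); take (9,10); take (14,15); take (17,18).
Selected 5 broadcasts.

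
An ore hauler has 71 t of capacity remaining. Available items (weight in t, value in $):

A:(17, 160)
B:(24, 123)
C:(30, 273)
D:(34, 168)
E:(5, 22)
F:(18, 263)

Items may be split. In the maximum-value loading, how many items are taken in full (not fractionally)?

3

Ratios (sorted): F 14.61, A 9.41, C 9.10, B 5.12, D 4.94, E 4.40
take F (18 @ 263); take A (17 @ 160); take C (30 @ 273); take 6/24 of B → 30.75. Capacity used 71/71.
3 item(s) taken whole; one partial (take 6/24 of B).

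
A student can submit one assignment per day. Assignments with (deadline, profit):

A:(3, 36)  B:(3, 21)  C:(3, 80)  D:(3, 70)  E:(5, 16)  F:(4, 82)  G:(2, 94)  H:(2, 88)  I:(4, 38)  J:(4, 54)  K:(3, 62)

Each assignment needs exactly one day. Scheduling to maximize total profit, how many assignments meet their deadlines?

5

Sort by profit descending; place each in the latest free slot ≤ its deadline.
By profit: G(d2,94), H(d2,88), F(d4,82), C(d3,80), D(d3,70), K(d3,62), J(d4,54), I(d4,38), A(d3,36), B(d3,21), E(d5,16)
G→slot 2; H→slot 1; F→slot 4; C→slot 3; D skipped; K skipped; J skipped; I skipped; A skipped; B skipped; E→slot 5.
5 of 11 scheduled.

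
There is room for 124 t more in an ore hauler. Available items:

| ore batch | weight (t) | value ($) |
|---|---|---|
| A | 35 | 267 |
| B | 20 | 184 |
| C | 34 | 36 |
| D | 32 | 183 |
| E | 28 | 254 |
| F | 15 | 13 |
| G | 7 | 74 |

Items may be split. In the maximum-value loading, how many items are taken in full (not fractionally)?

5

Order: G (74/7=10.57) > B (184/20=9.20) > E (254/28=9.07) > A (267/35=7.63) > D (183/32=5.72) > C (36/34=1.06) > F (13/15=0.87)
Fill: take G (7 @ 74) → take B (20 @ 184) → take E (28 @ 254) → take A (35 @ 267) → take D (32 @ 183) → take 2/34 of C → 2.12; 124/124 used.
5 item(s) taken whole; one partial (take 2/34 of C).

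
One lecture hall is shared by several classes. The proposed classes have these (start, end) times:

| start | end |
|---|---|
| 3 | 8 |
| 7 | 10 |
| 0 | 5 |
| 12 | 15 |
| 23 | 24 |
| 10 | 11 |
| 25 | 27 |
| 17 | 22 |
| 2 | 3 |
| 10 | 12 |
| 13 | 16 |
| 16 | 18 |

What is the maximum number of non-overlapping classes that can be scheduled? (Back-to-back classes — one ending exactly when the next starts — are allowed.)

7

Sorted by end: (2,3)  (0,5)  (3,8)  (7,10)  (10,11)  (10,12)  (12,15)  (13,16)  (16,18)  (17,22)  (23,24)  (25,27)
take (2,3); take (3,8); take (10,11); skip (10,12); take (12,15); skip (13,16); take (16,18); skip (17,22); take (23,24); take (25,27).
Selected 7 classes.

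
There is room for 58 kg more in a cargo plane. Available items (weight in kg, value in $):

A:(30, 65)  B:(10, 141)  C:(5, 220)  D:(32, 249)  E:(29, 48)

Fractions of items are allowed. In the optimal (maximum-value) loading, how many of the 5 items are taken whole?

3

Ratios (sorted): C 44.00, B 14.10, D 7.78, A 2.17, E 1.66
take C (5 @ 220); take B (10 @ 141); take D (32 @ 249); take 11/30 of A → 23.83. Capacity used 58/58.
3 item(s) taken whole; one partial (take 11/30 of A).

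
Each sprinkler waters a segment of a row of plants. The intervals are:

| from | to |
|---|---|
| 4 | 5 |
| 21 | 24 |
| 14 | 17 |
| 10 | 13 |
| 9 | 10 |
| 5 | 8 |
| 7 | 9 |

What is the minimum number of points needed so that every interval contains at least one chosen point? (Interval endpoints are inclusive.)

5

Sort by right endpoint; whenever an interval is uncovered, place a point at its right end.
Sorted: [4,5] [5,8] [7,9] [9,10] [10,13] [14,17] [21,24]
{[4,5],[5,8]} hit by 5; {[7,9],[9,10]} hit by 9; {[10,13]} hit by 13; {[14,17]} hit by 17; {[21,24]} hit by 24.
Points: 5, 9, 13, 17, 24 (5 total).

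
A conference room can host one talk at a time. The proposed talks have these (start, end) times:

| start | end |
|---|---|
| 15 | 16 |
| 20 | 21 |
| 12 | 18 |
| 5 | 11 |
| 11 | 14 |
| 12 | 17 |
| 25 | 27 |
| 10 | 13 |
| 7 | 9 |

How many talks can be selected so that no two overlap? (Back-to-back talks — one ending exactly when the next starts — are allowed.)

5

Sort by end time and greedily take each interval whose start is ≥ the last chosen end.
By end time: (7,9), (5,11), (10,13), (11,14), (15,16), (12,17), (12,18), (20,21), (25,27).
Pick (7,9); next start ≥ 9 → (10,13); next start ≥ 13 → (15,16); next start ≥ 16 → (20,21); next start ≥ 21 → (25,27).
Selected 5 talks.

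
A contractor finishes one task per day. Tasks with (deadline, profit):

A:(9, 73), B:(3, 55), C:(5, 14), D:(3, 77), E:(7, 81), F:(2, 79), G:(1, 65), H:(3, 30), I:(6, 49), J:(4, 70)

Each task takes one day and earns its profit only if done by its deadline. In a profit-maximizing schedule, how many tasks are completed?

8

Profit order: E=81 F=79 D=77 A=73 J=70 G=65 B=55 I=49 H=30 C=14
Assign: E→slot 7, F→slot 2, D→slot 3, A→slot 9, J→slot 4, G→slot 1, B skipped, I→slot 6, H skipped, C→slot 5.
Slots: [1:G] [2:F] [3:D] [4:J] [5:C] [6:I] [7:E] [9:A]
8 of 10 scheduled.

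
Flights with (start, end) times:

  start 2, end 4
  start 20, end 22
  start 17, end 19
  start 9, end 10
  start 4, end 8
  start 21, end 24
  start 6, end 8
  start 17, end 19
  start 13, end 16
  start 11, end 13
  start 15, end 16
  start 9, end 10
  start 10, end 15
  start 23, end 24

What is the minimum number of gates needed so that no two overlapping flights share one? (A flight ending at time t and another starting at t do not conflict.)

Count concurrent intervals with a sweep; the peak is the room count.
Events (time:±→running): 2:+→1 4:-→0 4:+→1 6:+→2 … peak 2.

2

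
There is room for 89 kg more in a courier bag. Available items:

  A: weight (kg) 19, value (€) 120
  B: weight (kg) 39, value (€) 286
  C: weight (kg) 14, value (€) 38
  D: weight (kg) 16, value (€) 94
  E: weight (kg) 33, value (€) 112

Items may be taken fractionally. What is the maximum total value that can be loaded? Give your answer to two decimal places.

Order: B (286/39=7.33) > A (120/19=6.32) > D (94/16=5.88) > E (112/33=3.39) > C (38/14=2.71)
Fill: take B (39 @ 286) → take A (19 @ 120) → take D (16 @ 94) → take 15/33 of E → 50.91; 89/89 used.
Total value = 550.91

550.91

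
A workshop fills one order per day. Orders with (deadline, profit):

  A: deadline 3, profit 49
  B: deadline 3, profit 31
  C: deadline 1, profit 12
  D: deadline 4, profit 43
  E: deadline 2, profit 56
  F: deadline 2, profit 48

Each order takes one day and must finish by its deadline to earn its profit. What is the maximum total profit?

Profit order: E=56 A=49 F=48 D=43 B=31 C=12
Assign: E→slot 2, A→slot 3, F→slot 1, D→slot 4, B skipped, C skipped.
Slots: [1:F] [2:E] [3:A] [4:D]
Profit = 48 + 56 + 49 + 43 = 196

196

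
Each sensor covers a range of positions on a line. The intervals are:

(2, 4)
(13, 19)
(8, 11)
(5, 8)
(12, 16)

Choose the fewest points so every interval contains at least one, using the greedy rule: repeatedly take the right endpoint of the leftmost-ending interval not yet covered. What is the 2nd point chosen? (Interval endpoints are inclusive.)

Sorted: [2,4] [5,8] [8,11] [12,16] [13,19]
{[2,4]} hit by 4; {[5,8],[8,11]} hit by 8; {[12,16],[13,19]} hit by 16.
Points: 4, 8, 16 (3 total).

8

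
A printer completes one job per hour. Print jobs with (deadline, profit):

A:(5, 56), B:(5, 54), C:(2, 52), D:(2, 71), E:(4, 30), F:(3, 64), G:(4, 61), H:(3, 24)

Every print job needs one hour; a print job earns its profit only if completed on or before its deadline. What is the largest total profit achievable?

By profit: D(d2,71), F(d3,64), G(d4,61), A(d5,56), B(d5,54), C(d2,52), E(d4,30), H(d3,24)
D→slot 2; F→slot 3; G→slot 4; A→slot 5; B→slot 1; C skipped; E skipped; H skipped.
Profit = 54 + 71 + 64 + 61 + 56 = 306

306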